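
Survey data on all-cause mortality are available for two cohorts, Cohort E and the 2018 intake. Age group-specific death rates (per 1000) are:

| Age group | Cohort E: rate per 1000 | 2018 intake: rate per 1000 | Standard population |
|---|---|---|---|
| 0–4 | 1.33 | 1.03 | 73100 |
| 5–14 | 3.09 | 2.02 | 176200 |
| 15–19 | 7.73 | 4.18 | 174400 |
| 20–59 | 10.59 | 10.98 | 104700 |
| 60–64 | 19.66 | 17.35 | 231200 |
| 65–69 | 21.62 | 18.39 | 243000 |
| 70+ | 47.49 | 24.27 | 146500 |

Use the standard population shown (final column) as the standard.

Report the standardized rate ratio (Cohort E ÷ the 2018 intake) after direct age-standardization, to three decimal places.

1.384

Standard total = 1149100; weights = 0.0636, 0.1533, 0.1518, 0.0911, 0.2012, 0.2115, 0.1275.
Cohort E: 0.0636×1.33 + 0.1533×3.09 + 0.1518×7.73 + 0.0911×10.59 + 0.2012×19.66 + 0.2115×21.62 + 0.1275×47.49 = 17.2787 per 1000.
The 2018 intake: 0.0636×1.03 + 0.1533×2.02 + 0.1518×4.18 + 0.0911×10.98 + 0.2012×17.35 + 0.2115×18.39 + 0.1275×24.27 = 12.4841 per 1000.
Ratio = 17.2787 ÷ 12.4841 = 1.38405.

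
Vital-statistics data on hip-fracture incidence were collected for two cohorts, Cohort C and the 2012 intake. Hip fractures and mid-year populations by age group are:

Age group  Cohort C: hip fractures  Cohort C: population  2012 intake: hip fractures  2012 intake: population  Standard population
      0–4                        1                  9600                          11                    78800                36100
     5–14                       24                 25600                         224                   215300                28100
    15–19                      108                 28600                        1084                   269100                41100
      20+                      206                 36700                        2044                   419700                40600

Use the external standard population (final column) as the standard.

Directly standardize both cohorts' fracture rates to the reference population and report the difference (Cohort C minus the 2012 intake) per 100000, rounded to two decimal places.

10.72

Age-specific rates per 100000 for Cohort C: 10.42, 93.75, 377.62, 561.31.
For the 2012 intake: 13.96, 104.04, 402.82, 487.01.
Standard total = 145900; weights = 0.2474, 0.1926, 0.2817, 0.2783.
Cohort C: 0.2474×10.42 + 0.1926×93.75 + 0.2817×377.62 + 0.2783×561.31 = 283.2063 per 100000.
The 2012 intake: 0.2474×13.96 + 0.1926×104.04 + 0.2817×402.82 + 0.2783×487.01 = 272.4904 per 100000.
Difference = 283.2063 − 272.4904 = 10.7159.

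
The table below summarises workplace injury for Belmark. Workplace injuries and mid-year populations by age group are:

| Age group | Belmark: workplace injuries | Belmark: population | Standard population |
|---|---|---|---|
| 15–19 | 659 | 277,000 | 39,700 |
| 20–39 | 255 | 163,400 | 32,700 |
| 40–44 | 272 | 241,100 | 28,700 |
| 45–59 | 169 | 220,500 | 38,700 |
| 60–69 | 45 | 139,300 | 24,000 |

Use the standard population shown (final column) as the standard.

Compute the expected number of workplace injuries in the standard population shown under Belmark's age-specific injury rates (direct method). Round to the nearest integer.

Age-specific rates per 10,000 for Belmark: 23.79, 15.61, 11.28, 7.66, 3.23.
Expected workplace injuries = Σ (standard pop × age-specific rate ÷ 10,000)
= 39,700×23.79/10,000 + 32,700×15.61/10,000 + 28,700×11.28/10,000 + 38,700×7.66/10,000 + 24,000×3.23/10,000
= 94.45 + 51.03 + 32.38 + 29.66 + 7.75 = 215.27.

215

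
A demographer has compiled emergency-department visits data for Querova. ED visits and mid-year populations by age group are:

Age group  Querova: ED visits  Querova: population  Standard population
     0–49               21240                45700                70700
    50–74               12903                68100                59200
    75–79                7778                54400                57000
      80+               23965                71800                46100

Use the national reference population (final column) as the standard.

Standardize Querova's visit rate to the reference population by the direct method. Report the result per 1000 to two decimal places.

290.18

Age-specific rates per 1000 for Querova: 464.770, 189.471, 142.978, 333.774.
Standard total = 233000; weights = 0.3034, 0.2541, 0.2446, 0.1979.
Standardized rate: 0.3034×464.770 + 0.2541×189.471 + 0.2446×142.978 + 0.1979×333.774 = 290.1833 per 1000.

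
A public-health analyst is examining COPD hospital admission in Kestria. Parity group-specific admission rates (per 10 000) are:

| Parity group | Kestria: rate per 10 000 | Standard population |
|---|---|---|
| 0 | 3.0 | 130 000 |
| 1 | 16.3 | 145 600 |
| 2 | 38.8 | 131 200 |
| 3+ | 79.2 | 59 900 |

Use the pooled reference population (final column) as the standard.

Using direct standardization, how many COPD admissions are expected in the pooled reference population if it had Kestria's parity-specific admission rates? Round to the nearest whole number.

Expected COPD admissions = Σ (standard pop × parity-specific rate ÷ 10 000)
= 130 000×3.0/10 000 + 145 600×16.3/10 000 + 131 200×38.8/10 000 + 59 900×79.2/10 000
= 39.00 + 237.33 + 509.06 + 474.41 = 1259.79.

1260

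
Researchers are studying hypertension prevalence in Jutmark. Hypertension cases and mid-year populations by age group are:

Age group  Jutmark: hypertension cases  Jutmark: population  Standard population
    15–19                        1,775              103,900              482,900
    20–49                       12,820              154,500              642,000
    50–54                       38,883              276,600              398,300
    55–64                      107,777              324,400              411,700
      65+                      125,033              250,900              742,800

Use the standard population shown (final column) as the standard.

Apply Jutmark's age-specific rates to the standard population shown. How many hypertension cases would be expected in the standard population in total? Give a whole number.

Age-specific rates per 1,000 for Jutmark: 17.084, 82.977, 140.575, 332.235, 498.338.
Expected hypertension cases = Σ (standard pop × age-specific rate ÷ 1,000)
= 482,900×17.084/1,000 + 642,000×82.977/1,000 + 398,300×140.575/1,000 + 411,700×332.235/1,000 + 742,800×498.338/1,000
= 8249.74 + 53271.46 + 55990.96 + 136781.11 + 370165.45 = 624458.71.

624459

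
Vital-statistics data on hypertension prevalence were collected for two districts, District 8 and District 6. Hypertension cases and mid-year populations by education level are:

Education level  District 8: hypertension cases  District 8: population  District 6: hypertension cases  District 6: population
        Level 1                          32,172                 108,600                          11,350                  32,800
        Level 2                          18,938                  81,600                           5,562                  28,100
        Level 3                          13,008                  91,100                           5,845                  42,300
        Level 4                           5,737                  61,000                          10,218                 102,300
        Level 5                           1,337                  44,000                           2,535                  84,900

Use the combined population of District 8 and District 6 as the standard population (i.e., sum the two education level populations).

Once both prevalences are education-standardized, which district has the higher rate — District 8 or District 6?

District 6

Education-specific rates per 1,000 for District 8: 296.243, 232.083, 142.788, 94.049, 30.386.
For District 6: 346.037, 197.936, 138.180, 99.883, 29.859.
Combined standard total = 676,700; weights = 0.2090, 0.1621, 0.1971, 0.2413, 0.1905.
District 8: 0.2090×296.243 + 0.1621×232.083 + 0.1971×142.788 + 0.2413×94.049 + 0.1905×30.386 = 156.1568 per 1,000.
District 6: 0.2090×346.037 + 0.1621×197.936 + 0.1971×138.180 + 0.2413×99.883 + 0.1905×29.859 = 161.4245 per 1,000.
The crude rates (184.29 vs 122.28) would put District 8 higher, but that reflects its education composition; once standardized to a common education structure, District 6 has the higher underlying rate.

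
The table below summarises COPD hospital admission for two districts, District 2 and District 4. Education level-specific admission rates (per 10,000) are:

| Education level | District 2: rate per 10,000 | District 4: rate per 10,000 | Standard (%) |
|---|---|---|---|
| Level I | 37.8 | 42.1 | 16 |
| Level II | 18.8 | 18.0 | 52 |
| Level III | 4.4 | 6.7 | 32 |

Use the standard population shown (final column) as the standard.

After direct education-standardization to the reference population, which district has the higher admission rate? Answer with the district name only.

District 4

Standard weights: 0.16, 0.52, 0.32.
District 2: 0.1600×37.8 + 0.5200×18.8 + 0.3200×4.4 = 17.2320 per 10,000.
District 4: 0.1600×42.1 + 0.5200×18.0 + 0.3200×6.7 = 18.2400 per 10,000.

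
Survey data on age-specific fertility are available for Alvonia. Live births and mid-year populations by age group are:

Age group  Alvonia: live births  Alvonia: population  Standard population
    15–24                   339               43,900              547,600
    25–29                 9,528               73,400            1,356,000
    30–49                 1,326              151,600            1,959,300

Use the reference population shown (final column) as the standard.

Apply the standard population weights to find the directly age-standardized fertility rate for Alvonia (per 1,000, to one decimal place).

51.1

Age-specific rates per 1,000 for Alvonia: 7.722, 129.809, 8.747.
Standard total = 3,862,900; weights = 0.1418, 0.3510, 0.5072.
Standardized rate: 0.1418×7.722 + 0.3510×129.809 + 0.5072×8.747 = 51.0982 per 1,000.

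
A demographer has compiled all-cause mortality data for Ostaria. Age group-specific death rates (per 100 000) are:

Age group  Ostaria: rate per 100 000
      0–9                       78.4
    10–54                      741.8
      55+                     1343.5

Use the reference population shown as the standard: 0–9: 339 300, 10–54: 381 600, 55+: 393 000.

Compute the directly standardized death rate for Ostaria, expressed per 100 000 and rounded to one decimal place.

Standard total = 1 113 900; weights = 0.3046, 0.3426, 0.3528.
Standardized rate: 0.3046×78.4 + 0.3426×741.8 + 0.3528×1343.5 = 752.0132 per 100 000.

752.0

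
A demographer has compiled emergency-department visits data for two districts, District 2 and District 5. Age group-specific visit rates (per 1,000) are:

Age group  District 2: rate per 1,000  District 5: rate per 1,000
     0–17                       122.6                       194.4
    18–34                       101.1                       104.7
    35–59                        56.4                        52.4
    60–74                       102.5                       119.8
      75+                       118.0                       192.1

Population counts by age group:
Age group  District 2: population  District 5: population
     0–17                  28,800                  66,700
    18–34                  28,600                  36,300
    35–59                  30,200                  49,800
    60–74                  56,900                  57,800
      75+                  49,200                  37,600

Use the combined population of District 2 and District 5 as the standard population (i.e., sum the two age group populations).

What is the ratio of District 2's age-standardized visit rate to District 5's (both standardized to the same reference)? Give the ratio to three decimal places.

0.747

Combined standard total = 441,900; weights = 0.2161, 0.1469, 0.1810, 0.2596, 0.1964.
District 2: 0.2161×122.6 + 0.1469×101.1 + 0.1810×56.4 + 0.2596×102.5 + 0.1964×118.0 = 101.3370 per 1,000.
District 5: 0.2161×194.4 + 0.1469×104.7 + 0.1810×52.4 + 0.2596×119.8 + 0.1964×192.1 = 135.7039 per 1,000.
Ratio = 101.3370 ÷ 135.7039 = 0.74675.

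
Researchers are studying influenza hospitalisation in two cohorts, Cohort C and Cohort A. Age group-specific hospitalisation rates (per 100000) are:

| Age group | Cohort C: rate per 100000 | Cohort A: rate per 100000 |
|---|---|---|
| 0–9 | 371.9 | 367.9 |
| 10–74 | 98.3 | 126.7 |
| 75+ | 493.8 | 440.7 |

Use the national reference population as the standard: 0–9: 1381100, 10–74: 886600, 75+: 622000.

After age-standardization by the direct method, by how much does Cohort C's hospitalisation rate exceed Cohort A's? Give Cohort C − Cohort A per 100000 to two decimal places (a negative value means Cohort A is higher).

4.63

Standard total = 2889700; weights = 0.4779, 0.3068, 0.2152.
Cohort C: 0.4779×371.9 + 0.3068×98.3 + 0.2152×493.8 = 314.1944 per 100000.
Cohort A: 0.4779×367.9 + 0.3068×126.7 + 0.2152×440.7 = 309.5665 per 100000.
Difference = 314.1944 − 309.5665 = 4.6279.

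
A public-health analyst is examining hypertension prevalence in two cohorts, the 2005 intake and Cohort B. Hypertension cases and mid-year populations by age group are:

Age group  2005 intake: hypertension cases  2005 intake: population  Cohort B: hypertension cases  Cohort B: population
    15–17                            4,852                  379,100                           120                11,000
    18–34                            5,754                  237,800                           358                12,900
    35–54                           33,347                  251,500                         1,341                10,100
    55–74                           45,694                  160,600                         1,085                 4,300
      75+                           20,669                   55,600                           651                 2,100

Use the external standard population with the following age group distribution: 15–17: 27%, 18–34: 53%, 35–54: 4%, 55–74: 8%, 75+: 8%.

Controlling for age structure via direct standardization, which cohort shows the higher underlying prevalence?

2005 intake

Age-specific rates per 1,000 for the 2005 intake: 12.799, 24.197, 132.592, 284.521, 371.745.
For Cohort B: 10.909, 27.752, 132.772, 252.326, 310.000.
Standard weights: 0.27, 0.53, 0.04, 0.08, 0.08.
The 2005 intake: 0.2700×12.799 + 0.5300×24.197 + 0.0400×132.592 + 0.0800×284.521 + 0.0800×371.745 = 74.0849 per 1,000.
Cohort B: 0.2700×10.909 + 0.5300×27.752 + 0.0400×132.772 + 0.0800×252.326 + 0.0800×310.000 = 67.9509 per 1,000.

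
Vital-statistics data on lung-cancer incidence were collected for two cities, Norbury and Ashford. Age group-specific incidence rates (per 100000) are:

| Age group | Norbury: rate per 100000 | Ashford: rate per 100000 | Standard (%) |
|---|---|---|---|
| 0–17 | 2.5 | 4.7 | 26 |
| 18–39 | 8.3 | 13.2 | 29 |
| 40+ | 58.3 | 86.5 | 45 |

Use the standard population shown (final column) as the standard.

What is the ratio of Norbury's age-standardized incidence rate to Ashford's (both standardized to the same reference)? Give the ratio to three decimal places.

Standard weights: 0.26, 0.29, 0.45.
Norbury: 0.2600×2.5 + 0.2900×8.3 + 0.4500×58.3 = 29.2920 per 100000.
Ashford: 0.2600×4.7 + 0.2900×13.2 + 0.4500×86.5 = 43.9750 per 100000.
Ratio = 29.2920 ÷ 43.9750 = 0.66611.

0.666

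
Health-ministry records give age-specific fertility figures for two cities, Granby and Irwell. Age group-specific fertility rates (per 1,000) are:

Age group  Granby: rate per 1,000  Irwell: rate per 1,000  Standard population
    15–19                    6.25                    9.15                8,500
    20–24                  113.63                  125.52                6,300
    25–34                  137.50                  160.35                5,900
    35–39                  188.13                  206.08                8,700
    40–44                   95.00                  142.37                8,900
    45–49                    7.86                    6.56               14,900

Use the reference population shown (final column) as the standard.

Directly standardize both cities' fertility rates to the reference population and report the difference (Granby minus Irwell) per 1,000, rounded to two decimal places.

-14.90

Standard total = 53,200; weights = 0.1598, 0.1184, 0.1109, 0.1635, 0.1673, 0.2801.
Granby: 0.1598×6.25 + 0.1184×113.63 + 0.1109×137.50 + 0.1635×188.13 + 0.1673×95.00 + 0.2801×7.86 = 78.5637 per 1,000.
Irwell: 0.1598×9.15 + 0.1184×125.52 + 0.1109×160.35 + 0.1635×206.08 + 0.1673×142.37 + 0.2801×6.56 = 93.4652 per 1,000.
Difference = 78.5637 − 93.4652 = -14.9015.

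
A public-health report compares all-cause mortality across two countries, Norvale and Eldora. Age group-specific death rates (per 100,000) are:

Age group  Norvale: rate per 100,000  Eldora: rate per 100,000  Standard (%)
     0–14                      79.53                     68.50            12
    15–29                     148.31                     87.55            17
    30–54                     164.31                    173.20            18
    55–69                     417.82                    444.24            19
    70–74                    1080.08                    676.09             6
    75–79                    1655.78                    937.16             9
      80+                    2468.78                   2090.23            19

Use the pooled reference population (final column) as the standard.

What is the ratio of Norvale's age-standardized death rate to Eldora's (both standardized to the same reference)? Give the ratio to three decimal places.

Standard weights: 0.12, 0.17, 0.18, 0.19, 0.06, 0.09, 0.19.
Norvale: 0.1200×79.53 + 0.1700×148.31 + 0.1800×164.31 + 0.1900×417.82 + 0.0600×1080.08 + 0.0900×1655.78 + 0.1900×2468.78 = 826.6111 per 100,000.
Eldora: 0.1200×68.50 + 0.1700×87.55 + 0.1800×173.20 + 0.1900×444.24 + 0.0600×676.09 + 0.0900×937.16 + 0.1900×2090.23 = 660.7386 per 100,000.
Ratio = 826.6111 ÷ 660.7386 = 1.25104.

1.251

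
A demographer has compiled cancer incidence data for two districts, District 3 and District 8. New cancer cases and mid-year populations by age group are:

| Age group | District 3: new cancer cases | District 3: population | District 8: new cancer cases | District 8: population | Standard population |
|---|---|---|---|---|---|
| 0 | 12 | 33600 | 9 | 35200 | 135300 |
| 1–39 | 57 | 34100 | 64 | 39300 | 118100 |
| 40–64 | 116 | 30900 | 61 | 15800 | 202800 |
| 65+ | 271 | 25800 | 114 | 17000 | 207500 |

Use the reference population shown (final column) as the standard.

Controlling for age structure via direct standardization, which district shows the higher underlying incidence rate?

Age-specific rates per 100000 for District 3: 35.71, 167.16, 375.40, 1050.39.
For District 8: 25.57, 162.85, 386.08, 670.59.
Standard total = 663700; weights = 0.2039, 0.1779, 0.3056, 0.3126.
District 3: 0.2039×35.71 + 0.1779×167.16 + 0.3056×375.40 + 0.3126×1050.39 = 480.1276 per 100000.
District 8: 0.2039×25.57 + 0.1779×162.85 + 0.3056×386.08 + 0.3126×670.59 = 361.8129 per 100000.

District 3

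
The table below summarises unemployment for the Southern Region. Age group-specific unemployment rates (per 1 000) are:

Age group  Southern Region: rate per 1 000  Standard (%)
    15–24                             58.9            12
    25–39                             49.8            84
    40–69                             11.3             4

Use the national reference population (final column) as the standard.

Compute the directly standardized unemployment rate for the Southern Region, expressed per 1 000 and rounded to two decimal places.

Standard weights: 0.12, 0.84, 0.04.
Standardized rate: 0.1200×58.9 + 0.8400×49.8 + 0.0400×11.3 = 49.3520 per 1 000.

49.35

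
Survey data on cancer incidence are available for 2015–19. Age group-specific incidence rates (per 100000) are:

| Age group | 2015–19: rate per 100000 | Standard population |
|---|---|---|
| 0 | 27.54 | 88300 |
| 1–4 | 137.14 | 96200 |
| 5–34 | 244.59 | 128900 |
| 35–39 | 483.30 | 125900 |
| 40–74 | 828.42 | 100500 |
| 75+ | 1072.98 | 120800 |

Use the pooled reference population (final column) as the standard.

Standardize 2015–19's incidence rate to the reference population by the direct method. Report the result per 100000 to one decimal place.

Standard total = 660600; weights = 0.1337, 0.1456, 0.1951, 0.1906, 0.1521, 0.1829.
Standardized rate: 0.1337×27.54 + 0.1456×137.14 + 0.1951×244.59 + 0.1906×483.30 + 0.1521×828.42 + 0.1829×1072.98 = 485.7281 per 100000.

485.7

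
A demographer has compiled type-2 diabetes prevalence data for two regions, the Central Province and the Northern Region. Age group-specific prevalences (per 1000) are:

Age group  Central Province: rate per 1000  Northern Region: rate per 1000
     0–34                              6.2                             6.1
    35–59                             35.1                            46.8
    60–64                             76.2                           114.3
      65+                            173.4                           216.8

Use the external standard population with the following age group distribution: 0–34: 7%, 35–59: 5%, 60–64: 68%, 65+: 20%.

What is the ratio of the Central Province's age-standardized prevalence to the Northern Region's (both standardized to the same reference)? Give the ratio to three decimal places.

Standard weights: 0.07, 0.05, 0.68, 0.20.
The Central Province: 0.0700×6.2 + 0.0500×35.1 + 0.6800×76.2 + 0.2000×173.4 = 88.6850 per 1000.
The Northern Region: 0.0700×6.1 + 0.0500×46.8 + 0.6800×114.3 + 0.2000×216.8 = 123.8510 per 1000.
Ratio = 88.6850 ÷ 123.8510 = 0.71606.

0.716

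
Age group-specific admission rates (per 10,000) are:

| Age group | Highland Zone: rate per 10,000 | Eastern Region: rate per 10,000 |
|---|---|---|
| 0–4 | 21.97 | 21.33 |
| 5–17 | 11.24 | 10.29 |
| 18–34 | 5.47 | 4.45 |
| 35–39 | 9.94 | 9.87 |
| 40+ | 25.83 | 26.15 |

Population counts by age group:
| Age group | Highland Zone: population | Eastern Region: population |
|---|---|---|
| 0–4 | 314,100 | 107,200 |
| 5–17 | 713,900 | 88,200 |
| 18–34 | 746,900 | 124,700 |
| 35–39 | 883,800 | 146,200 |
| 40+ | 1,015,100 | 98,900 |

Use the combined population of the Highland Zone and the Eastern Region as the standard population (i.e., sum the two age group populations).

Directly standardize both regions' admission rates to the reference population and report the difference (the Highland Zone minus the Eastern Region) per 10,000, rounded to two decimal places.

0.39

Combined standard total = 4,239,000; weights = 0.0994, 0.1892, 0.2056, 0.2430, 0.2628.
The Highland Zone: 0.0994×21.97 + 0.1892×11.24 + 0.2056×5.47 + 0.2430×9.94 + 0.2628×25.83 = 14.6384 per 10,000.
The Eastern Region: 0.0994×21.33 + 0.1892×10.29 + 0.2056×4.45 + 0.2430×9.87 + 0.2628×26.15 = 14.2524 per 10,000.
Difference = 14.6384 − 14.2524 = 0.3860.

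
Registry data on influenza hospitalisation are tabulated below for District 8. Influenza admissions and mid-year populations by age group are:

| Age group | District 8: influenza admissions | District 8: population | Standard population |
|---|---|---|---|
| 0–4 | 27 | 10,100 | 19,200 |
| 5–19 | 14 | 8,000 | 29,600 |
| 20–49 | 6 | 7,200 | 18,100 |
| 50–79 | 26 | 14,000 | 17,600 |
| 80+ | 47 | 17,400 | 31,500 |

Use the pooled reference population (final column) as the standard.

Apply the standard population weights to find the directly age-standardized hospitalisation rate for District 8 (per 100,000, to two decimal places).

203.43

Age-specific rates per 100,000 for District 8: 267.33, 175.00, 83.33, 185.71, 270.11.
Standard total = 116,000; weights = 0.1655, 0.2552, 0.1560, 0.1517, 0.2716.
Standardized rate: 0.1655×267.33 + 0.2552×175.00 + 0.1560×83.33 + 0.1517×185.71 + 0.2716×270.11 = 203.4327 per 100,000.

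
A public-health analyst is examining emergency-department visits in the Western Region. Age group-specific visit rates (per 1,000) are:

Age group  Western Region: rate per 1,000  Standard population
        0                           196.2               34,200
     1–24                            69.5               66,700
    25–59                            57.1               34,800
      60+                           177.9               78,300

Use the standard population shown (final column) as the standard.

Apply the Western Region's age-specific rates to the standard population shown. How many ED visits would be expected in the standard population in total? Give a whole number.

Expected ED visits = Σ (standard pop × age-specific rate ÷ 1,000)
= 34,200×196.2/1,000 + 66,700×69.5/1,000 + 34,800×57.1/1,000 + 78,300×177.9/1,000
= 6710.04 + 4635.65 + 1987.08 + 13929.57 = 27262.34.

27262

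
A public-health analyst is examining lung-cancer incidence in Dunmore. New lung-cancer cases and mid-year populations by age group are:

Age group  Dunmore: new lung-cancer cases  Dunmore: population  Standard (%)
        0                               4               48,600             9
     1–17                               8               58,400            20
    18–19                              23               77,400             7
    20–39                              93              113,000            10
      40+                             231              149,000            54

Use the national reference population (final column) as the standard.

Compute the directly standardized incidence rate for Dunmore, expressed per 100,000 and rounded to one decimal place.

Age-specific rates per 100,000 for Dunmore: 8.23, 13.70, 29.72, 82.30, 155.03.
Standard weights: 0.09, 0.20, 0.07, 0.10, 0.54.
Standardized rate: 0.0900×8.23 + 0.2000×13.70 + 0.0700×29.72 + 0.1000×82.30 + 0.5400×155.03 = 97.5088 per 100,000.

97.5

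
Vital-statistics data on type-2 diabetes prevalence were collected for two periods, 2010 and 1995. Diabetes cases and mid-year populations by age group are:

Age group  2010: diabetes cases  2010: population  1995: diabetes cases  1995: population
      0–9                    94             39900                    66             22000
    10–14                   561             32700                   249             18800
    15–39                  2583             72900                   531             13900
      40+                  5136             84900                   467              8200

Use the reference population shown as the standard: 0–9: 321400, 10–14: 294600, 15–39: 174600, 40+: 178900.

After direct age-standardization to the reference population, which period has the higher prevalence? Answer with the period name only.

Age-specific rates per 1000 for 2010: 2.356, 17.156, 35.432, 60.495.
For 1995: 3.000, 13.245, 38.201, 56.951.
Standard total = 969500; weights = 0.3315, 0.3039, 0.1801, 0.1845.
2010: 0.3315×2.356 + 0.3039×17.156 + 0.1801×35.432 + 0.1845×60.495 = 23.5382 per 1000.
1995: 0.3315×3.000 + 0.3039×13.245 + 0.1801×38.201 + 0.1845×56.951 = 22.4081 per 1000.

2010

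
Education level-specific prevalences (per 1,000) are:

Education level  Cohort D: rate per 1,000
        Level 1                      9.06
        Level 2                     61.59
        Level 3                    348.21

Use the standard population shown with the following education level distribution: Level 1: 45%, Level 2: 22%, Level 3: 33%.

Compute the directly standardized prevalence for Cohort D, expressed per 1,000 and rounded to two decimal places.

Standard weights: 0.45, 0.22, 0.33.
Standardized rate: 0.4500×9.06 + 0.2200×61.59 + 0.3300×348.21 = 132.5361 per 1,000.

132.54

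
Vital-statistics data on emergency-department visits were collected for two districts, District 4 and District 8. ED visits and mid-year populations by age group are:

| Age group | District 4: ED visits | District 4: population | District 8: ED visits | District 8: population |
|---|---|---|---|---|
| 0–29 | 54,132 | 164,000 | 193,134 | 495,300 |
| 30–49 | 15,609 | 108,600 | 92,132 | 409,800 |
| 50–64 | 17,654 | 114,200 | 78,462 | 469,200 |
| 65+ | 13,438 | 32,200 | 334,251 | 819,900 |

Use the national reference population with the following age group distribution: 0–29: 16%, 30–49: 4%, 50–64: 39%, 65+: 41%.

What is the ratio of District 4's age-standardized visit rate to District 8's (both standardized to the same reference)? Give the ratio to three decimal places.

Age-specific rates per 1,000 for District 4: 330.073, 143.729, 154.588, 417.329.
For District 8: 389.933, 224.822, 167.225, 407.673.
Standard weights: 0.16, 0.04, 0.39, 0.41.
District 4: 0.1600×330.073 + 0.0400×143.729 + 0.3900×154.588 + 0.4100×417.329 = 289.9553 per 1,000.
District 8: 0.1600×389.933 + 0.0400×224.822 + 0.3900×167.225 + 0.4100×407.673 = 303.7459 per 1,000.
Ratio = 289.9553 ÷ 303.7459 = 0.95460.

0.955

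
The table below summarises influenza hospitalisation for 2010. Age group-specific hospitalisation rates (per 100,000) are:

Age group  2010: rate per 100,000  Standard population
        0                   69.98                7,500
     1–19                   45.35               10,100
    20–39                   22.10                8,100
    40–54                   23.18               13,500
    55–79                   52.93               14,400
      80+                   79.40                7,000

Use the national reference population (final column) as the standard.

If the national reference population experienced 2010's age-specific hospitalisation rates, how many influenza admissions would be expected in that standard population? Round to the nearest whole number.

Expected influenza admissions = Σ (standard pop × age-specific rate ÷ 100,000)
= 7,500×69.98/100,000 + 10,100×45.35/100,000 + 8,100×22.10/100,000 + 13,500×23.18/100,000 + 14,400×52.93/100,000 + 7,000×79.40/100,000
= 5.25 + 4.58 + 1.79 + 3.13 + 7.62 + 5.56 = 27.93.

28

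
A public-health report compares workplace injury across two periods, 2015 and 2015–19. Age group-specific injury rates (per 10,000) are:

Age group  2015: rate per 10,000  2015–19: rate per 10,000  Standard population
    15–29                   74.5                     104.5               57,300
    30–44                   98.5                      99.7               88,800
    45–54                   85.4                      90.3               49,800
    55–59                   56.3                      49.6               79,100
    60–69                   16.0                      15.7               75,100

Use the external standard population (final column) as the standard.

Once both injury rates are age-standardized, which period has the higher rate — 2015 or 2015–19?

2015–19

Standard total = 350,100; weights = 0.1637, 0.2536, 0.1422, 0.2259, 0.2145.
2015: 0.1637×74.5 + 0.2536×98.5 + 0.1422×85.4 + 0.2259×56.3 + 0.2145×16.0 = 65.4770 per 10,000.
2015–19: 0.1637×104.5 + 0.2536×99.7 + 0.1422×90.3 + 0.2259×49.6 + 0.2145×15.7 = 69.8103 per 10,000.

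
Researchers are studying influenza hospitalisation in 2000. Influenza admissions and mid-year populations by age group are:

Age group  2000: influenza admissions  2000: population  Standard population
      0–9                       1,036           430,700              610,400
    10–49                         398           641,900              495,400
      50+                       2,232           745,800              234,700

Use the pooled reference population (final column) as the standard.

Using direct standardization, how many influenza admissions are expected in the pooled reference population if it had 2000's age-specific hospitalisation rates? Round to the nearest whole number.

2478

Age-specific rates per 100,000 for 2000: 240.54, 62.00, 299.28.
Expected influenza admissions = Σ (standard pop × age-specific rate ÷ 100,000)
= 610,400×240.54/100,000 + 495,400×62.00/100,000 + 234,700×299.28/100,000
= 1468.25 + 307.16 + 702.40 = 2477.81.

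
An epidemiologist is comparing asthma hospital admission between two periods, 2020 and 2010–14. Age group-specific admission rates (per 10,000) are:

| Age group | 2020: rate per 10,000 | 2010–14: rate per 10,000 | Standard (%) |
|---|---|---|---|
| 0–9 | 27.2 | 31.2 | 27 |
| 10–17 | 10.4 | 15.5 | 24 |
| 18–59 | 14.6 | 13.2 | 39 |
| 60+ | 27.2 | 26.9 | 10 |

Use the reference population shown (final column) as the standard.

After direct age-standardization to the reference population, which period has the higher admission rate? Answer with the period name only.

Standard weights: 0.27, 0.24, 0.39, 0.10.
2020: 0.2700×27.2 + 0.2400×10.4 + 0.3900×14.6 + 0.1000×27.2 = 18.2540 per 10,000.
2010–14: 0.2700×31.2 + 0.2400×15.5 + 0.3900×13.2 + 0.1000×26.9 = 19.9820 per 10,000.

2010–14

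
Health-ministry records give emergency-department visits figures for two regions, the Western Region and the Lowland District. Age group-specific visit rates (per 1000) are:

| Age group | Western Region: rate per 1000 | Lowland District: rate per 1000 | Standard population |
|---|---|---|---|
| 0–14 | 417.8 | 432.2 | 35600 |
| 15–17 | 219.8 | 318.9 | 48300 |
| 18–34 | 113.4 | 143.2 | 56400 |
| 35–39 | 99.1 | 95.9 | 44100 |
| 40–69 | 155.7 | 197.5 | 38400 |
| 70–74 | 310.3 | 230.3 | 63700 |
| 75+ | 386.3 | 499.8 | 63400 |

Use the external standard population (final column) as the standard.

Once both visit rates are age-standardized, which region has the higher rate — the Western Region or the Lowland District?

Standard total = 349900; weights = 0.1017, 0.1380, 0.1612, 0.1260, 0.1097, 0.1821, 0.1812.
The Western Region: 0.1017×417.8 + 0.1380×219.8 + 0.1612×113.4 + 0.1260×99.1 + 0.1097×155.7 + 0.1821×310.3 + 0.1812×386.3 = 247.1921 per 1000.
The Lowland District: 0.1017×432.2 + 0.1380×318.9 + 0.1612×143.2 + 0.1260×95.9 + 0.1097×197.5 + 0.1821×230.3 + 0.1812×499.8 = 277.3258 per 1000.

Lowland District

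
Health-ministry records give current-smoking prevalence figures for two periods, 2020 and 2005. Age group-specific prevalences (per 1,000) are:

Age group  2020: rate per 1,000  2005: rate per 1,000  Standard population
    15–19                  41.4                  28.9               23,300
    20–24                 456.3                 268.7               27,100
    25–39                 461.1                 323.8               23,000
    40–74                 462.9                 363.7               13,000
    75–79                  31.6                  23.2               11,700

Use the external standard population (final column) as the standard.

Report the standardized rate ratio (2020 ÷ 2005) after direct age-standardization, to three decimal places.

Standard total = 98,100; weights = 0.2375, 0.2762, 0.2345, 0.1325, 0.1193.
2020: 0.2375×41.4 + 0.2762×456.3 + 0.2345×461.1 + 0.1325×462.9 + 0.1193×31.6 = 309.1037 per 1,000.
2005: 0.2375×28.9 + 0.2762×268.7 + 0.2345×323.8 + 0.1325×363.7 + 0.1193×23.2 = 207.9723 per 1,000.
Ratio = 309.1037 ÷ 207.9723 = 1.48627.

1.486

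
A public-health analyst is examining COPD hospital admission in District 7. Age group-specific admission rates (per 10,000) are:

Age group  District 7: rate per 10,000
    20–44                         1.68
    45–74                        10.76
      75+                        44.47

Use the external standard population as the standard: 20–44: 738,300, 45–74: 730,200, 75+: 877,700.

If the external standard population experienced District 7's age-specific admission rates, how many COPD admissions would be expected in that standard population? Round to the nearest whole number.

4813

Expected COPD admissions = Σ (standard pop × age-specific rate ÷ 10,000)
= 738,300×1.68/10,000 + 730,200×10.76/10,000 + 877,700×44.47/10,000
= 124.03 + 785.70 + 3903.13 = 4812.86.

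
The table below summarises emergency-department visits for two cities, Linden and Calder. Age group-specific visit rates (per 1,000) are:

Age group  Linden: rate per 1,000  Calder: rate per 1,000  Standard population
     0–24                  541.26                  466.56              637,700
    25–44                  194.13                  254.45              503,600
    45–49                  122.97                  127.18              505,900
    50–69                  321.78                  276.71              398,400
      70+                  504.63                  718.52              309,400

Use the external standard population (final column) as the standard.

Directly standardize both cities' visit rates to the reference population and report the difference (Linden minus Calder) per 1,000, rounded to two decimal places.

-14.05

Standard total = 2,355,000; weights = 0.2708, 0.2138, 0.2148, 0.1692, 0.1314.
Linden: 0.2708×541.26 + 0.2138×194.13 + 0.2148×122.97 + 0.1692×321.78 + 0.1314×504.63 = 335.2295 per 1,000.
Calder: 0.2708×466.56 + 0.2138×254.45 + 0.2148×127.18 + 0.1692×276.71 + 0.1314×718.52 = 349.2815 per 1,000.
Difference = 335.2295 − 349.2815 = -14.0520.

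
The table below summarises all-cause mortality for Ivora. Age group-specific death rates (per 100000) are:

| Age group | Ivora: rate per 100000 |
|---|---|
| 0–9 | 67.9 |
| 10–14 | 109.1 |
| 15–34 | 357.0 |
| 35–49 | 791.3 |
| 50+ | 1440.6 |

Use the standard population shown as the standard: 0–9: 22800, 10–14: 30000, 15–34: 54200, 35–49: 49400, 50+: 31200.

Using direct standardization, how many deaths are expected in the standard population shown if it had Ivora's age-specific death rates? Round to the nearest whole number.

Expected deaths = Σ (standard pop × age-specific rate ÷ 100000)
= 22800×67.9/100000 + 30000×109.1/100000 + 54200×357.0/100000 + 49400×791.3/100000 + 31200×1440.6/100000
= 15.48 + 32.73 + 193.49 + 390.90 + 449.47 = 1082.07.

1082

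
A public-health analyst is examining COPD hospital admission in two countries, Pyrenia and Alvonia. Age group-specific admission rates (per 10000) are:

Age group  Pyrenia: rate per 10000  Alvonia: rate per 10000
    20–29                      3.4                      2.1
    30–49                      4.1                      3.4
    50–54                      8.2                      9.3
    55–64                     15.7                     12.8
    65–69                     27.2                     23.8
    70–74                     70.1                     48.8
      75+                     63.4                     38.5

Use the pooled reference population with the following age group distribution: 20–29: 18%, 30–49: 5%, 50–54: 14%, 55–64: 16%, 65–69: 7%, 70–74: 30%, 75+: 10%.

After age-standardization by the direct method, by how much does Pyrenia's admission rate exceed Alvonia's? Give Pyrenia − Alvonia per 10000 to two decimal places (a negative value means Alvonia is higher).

9.70

Standard weights: 0.18, 0.05, 0.14, 0.16, 0.07, 0.30, 0.10.
Pyrenia: 0.1800×3.4 + 0.0500×4.1 + 0.1400×8.2 + 0.1600×15.7 + 0.0700×27.2 + 0.3000×70.1 + 0.1000×63.4 = 33.7510 per 10000.
Alvonia: 0.1800×2.1 + 0.0500×3.4 + 0.1400×9.3 + 0.1600×12.8 + 0.0700×23.8 + 0.3000×48.8 + 0.1000×38.5 = 24.0540 per 10000.
Difference = 33.7510 − 24.0540 = 9.6970.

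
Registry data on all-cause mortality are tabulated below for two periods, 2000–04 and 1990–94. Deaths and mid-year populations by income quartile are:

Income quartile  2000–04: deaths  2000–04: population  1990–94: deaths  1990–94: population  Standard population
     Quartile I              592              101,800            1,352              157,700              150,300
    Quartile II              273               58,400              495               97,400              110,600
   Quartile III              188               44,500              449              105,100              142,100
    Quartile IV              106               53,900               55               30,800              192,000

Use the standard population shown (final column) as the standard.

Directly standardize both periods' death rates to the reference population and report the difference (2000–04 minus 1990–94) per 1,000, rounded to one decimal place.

-0.7

Income-specific rates per 1,000 for 2000–04: 5.815, 4.675, 4.225, 1.967.
For 1990–94: 8.573, 5.082, 4.272, 1.786.
Standard total = 595,000; weights = 0.2526, 0.1859, 0.2388, 0.3227.
2000–04: 0.2526×5.815 + 0.1859×4.675 + 0.2388×4.225 + 0.3227×1.967 = 3.9815 per 1,000.
1990–94: 0.2526×8.573 + 0.1859×5.082 + 0.2388×4.272 + 0.3227×1.786 = 4.7068 per 1,000.
Difference = 3.9815 − 4.7068 = -0.7254.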